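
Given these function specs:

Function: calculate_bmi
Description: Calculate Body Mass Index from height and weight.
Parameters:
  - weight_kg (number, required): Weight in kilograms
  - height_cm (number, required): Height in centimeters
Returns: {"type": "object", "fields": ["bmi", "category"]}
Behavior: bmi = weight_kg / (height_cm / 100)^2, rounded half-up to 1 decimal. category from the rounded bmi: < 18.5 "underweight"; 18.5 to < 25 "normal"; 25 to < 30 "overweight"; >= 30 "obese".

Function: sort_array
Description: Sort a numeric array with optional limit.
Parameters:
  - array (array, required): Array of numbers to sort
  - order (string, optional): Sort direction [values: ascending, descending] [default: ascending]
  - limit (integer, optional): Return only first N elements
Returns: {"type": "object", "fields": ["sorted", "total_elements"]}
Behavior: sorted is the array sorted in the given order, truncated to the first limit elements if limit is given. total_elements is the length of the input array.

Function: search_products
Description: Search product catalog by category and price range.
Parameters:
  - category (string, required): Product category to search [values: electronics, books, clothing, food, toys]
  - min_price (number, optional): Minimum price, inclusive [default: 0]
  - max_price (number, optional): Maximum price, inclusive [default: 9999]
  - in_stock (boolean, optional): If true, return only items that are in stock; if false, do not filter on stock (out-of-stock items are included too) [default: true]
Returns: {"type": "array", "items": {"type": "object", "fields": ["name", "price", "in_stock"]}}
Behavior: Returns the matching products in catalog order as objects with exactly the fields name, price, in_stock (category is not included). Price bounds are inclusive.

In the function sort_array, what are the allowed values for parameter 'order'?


The sort_array spec declares:
  - order (string, optional): Sort direction [values: ascending, descending] [default: ascending]
Allowed values:
ascending, descending


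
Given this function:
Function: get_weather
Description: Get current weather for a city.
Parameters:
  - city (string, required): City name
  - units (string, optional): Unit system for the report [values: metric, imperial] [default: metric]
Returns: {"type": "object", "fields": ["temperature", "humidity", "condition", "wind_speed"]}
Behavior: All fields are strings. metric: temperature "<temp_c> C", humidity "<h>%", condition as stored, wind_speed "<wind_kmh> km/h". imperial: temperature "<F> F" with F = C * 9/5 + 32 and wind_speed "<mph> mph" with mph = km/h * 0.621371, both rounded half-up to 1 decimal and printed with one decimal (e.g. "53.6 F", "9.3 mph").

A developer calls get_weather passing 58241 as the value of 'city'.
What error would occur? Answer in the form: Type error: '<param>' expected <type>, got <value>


Spec: 'city' is declared as string; 58241 is an integer.
Type error: 'city' expected string, got 58241


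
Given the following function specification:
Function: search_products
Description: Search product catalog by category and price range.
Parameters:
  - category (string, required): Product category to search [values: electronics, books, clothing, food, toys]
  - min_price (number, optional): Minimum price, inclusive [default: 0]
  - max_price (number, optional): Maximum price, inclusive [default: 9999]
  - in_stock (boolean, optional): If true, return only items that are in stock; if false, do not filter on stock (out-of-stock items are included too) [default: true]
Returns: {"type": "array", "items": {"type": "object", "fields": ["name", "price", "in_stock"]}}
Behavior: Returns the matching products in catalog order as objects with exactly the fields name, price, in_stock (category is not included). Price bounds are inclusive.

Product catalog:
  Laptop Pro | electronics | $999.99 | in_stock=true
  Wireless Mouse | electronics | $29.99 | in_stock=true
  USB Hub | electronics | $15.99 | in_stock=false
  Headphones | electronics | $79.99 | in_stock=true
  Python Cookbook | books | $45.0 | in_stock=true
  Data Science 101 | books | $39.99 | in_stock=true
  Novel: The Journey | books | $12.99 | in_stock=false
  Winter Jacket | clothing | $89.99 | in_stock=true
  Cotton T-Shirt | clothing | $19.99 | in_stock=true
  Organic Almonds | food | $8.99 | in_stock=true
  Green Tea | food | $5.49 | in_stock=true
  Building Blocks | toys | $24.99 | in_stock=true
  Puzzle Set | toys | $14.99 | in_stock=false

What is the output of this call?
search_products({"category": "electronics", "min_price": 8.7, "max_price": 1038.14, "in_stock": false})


Filter: category=electronics, 8.7 <= price <= 1038.14, in_stock=false so stock is not filtered
  Laptop Pro ($999.99): keep
  Wireless Mouse ($29.99): keep
  USB Hub ($15.99): keep
  Headphones ($79.99): keep
Output:
[{"name": "Laptop Pro", "price": 999.99, "in_stock": true}, {"name": "Wireless Mouse", "price": 29.99, "in_stock": true}, {"name": "USB Hub", "price": 15.99, "in_stock": false}, {"name": "Headphones", "price": 79.99, "in_stock": true}]


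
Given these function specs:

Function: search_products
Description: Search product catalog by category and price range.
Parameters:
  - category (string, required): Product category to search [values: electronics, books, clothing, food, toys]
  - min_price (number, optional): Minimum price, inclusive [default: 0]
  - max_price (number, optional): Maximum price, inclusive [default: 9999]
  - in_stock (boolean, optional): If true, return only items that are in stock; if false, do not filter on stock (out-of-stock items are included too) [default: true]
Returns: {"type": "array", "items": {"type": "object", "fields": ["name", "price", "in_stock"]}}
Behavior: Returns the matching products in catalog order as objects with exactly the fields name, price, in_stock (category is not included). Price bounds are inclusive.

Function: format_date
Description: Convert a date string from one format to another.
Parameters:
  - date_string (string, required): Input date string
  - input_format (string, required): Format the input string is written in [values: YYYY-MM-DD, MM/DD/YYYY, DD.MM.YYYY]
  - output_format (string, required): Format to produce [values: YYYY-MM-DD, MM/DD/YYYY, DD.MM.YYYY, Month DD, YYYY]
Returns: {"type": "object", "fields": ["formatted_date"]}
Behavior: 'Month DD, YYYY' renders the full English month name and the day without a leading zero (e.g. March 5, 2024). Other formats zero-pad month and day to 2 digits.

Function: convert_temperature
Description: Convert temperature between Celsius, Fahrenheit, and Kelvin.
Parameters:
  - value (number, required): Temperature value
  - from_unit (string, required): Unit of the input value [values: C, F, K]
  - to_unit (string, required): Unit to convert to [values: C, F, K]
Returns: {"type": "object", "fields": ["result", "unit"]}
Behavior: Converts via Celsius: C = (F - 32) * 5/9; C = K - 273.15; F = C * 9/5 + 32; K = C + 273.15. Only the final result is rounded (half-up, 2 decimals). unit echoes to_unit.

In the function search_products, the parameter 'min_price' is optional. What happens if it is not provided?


The search_products spec declares:
  - min_price (number, optional): Minimum price, inclusive [default: 0]
It defaults to 0


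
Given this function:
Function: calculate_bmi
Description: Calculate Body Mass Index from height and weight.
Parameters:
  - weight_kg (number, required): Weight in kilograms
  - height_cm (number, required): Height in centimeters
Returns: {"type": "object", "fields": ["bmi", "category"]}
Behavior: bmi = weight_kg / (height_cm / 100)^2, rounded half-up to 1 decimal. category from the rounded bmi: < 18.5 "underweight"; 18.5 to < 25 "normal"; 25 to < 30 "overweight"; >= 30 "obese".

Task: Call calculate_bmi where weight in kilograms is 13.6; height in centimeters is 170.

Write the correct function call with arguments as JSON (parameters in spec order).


Mapping each described value to its parameter name:
  'Weight in kilograms' -> weight_kg = 13.6
  'Height in centimeters' -> height_cm = 170
calculate_bmi({"weight_kg": 13.6, "height_cm": 170})


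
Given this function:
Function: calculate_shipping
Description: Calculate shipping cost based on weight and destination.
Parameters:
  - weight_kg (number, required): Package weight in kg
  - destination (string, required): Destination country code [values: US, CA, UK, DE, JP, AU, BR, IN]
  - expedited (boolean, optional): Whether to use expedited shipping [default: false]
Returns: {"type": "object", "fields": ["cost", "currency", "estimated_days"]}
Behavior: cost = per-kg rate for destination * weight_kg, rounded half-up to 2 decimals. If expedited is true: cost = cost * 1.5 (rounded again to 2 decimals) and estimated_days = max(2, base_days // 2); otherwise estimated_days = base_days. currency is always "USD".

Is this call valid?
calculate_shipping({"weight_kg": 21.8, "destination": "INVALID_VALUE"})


Checking parameter values...
Parameter 'destination' has value 'INVALID_VALUE' not in allowed: US, CA, UK, DE, JP, AU, BR, IN
Invalid - 'destination' must be one of US, CA, UK, DE, JP, AU, BR, IN


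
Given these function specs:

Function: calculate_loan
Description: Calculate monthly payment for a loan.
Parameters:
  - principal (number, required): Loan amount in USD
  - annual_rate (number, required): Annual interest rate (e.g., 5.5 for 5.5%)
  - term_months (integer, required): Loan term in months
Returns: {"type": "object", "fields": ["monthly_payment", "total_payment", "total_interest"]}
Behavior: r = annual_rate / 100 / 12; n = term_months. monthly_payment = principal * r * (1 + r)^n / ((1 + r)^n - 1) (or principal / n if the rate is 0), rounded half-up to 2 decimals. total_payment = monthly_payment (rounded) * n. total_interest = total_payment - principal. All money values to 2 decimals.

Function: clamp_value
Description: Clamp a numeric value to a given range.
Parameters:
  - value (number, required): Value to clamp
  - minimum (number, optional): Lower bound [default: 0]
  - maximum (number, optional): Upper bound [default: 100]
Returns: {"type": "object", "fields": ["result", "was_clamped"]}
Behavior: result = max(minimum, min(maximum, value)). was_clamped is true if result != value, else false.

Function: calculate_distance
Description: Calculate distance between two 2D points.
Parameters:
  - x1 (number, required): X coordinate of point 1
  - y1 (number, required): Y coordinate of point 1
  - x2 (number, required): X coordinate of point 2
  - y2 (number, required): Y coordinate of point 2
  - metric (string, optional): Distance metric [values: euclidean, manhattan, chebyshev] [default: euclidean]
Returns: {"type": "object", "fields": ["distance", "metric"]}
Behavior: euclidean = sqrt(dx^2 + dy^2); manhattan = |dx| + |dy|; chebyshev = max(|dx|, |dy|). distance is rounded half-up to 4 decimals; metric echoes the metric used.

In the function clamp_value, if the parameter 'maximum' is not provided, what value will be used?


The clamp_value spec declares:
  - maximum (number, optional): Upper bound [default: 100]
Default:
100


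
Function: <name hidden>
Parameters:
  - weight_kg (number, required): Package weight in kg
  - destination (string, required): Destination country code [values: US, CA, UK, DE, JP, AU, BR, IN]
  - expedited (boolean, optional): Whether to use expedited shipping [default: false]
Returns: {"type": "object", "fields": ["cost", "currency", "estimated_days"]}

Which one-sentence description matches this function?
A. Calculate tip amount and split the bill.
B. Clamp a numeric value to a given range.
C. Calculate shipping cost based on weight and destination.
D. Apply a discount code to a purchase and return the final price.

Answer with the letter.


Parameters weight_kg, destination, expedited and return ["cost", "currency", "estimated_days"] fit: Calculate shipping cost based on weight and destination.
C


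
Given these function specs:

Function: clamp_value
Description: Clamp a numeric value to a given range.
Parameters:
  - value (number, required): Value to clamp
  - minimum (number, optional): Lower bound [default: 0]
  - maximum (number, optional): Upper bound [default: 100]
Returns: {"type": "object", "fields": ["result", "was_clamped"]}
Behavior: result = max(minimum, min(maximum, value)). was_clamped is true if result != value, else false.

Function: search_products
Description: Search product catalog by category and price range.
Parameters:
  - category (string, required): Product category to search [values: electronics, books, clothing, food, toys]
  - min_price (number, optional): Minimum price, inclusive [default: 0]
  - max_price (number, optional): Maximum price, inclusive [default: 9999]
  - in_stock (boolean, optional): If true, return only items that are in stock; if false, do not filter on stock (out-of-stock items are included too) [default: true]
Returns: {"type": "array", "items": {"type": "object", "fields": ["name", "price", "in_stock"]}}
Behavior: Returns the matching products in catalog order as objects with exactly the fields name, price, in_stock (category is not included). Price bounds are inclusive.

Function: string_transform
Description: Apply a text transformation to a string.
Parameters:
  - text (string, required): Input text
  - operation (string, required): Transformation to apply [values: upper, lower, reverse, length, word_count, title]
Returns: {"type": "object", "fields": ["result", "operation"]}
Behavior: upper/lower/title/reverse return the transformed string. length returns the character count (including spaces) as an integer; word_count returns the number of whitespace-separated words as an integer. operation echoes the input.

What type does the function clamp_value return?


The clamp_value spec declares Returns: {"type": "object", "fields": ["result", "was_clamped"]}
Type:
object


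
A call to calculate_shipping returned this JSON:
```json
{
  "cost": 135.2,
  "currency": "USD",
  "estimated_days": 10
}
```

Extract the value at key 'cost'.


135.2


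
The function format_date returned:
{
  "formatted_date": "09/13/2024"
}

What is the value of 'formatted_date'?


09/13/2024


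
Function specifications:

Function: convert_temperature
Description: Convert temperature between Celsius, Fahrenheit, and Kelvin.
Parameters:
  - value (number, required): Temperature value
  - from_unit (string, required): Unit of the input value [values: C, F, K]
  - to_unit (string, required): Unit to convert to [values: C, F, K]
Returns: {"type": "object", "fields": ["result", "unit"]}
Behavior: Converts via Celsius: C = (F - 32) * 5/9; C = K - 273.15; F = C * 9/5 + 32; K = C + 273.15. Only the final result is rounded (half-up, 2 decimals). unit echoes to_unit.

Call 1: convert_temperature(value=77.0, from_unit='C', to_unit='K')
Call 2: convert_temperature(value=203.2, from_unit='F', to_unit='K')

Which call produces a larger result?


Call 1:
  Input already in C: 77
  To K: 77 + 273.15 = 350.15
  Round to 2 decimals: 350.15
  -> 350.15 K
Call 2:
  To C: (203.2 - 32) * 5/9 = 95.111111
  To K: 95.111111 + 273.15 = 368.261111
  Round to 2 decimals: 368.26
  -> 368.26 K
Call 2 (368.26 K)


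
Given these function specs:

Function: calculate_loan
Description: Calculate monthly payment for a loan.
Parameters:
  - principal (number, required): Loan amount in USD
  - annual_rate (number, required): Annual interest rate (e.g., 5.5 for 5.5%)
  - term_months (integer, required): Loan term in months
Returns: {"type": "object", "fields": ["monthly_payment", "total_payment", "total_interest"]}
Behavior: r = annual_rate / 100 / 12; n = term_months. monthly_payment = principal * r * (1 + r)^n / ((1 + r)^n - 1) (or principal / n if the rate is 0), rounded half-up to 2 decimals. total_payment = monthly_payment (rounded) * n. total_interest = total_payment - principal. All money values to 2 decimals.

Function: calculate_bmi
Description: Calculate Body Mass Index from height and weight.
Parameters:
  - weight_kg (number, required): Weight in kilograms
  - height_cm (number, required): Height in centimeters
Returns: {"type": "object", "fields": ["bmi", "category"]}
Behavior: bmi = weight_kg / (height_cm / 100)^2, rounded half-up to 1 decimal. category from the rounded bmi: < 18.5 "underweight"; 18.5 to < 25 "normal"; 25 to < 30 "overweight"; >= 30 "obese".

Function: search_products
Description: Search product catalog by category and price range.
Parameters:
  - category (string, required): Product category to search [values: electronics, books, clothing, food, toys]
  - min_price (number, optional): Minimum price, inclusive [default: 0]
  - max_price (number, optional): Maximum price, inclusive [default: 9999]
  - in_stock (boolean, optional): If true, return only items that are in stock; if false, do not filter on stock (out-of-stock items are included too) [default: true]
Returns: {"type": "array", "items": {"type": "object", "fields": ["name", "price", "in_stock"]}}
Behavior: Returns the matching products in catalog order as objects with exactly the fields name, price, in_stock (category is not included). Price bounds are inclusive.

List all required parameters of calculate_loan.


Parameters of calculate_loan and their required/optional flag:
  principal: required
  annual_rate: required
  term_months: required
annual_rate, principal, term_months


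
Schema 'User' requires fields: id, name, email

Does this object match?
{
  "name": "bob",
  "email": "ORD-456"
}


Checking required fields...
Missing: id
Invalid - missing required field 'id'


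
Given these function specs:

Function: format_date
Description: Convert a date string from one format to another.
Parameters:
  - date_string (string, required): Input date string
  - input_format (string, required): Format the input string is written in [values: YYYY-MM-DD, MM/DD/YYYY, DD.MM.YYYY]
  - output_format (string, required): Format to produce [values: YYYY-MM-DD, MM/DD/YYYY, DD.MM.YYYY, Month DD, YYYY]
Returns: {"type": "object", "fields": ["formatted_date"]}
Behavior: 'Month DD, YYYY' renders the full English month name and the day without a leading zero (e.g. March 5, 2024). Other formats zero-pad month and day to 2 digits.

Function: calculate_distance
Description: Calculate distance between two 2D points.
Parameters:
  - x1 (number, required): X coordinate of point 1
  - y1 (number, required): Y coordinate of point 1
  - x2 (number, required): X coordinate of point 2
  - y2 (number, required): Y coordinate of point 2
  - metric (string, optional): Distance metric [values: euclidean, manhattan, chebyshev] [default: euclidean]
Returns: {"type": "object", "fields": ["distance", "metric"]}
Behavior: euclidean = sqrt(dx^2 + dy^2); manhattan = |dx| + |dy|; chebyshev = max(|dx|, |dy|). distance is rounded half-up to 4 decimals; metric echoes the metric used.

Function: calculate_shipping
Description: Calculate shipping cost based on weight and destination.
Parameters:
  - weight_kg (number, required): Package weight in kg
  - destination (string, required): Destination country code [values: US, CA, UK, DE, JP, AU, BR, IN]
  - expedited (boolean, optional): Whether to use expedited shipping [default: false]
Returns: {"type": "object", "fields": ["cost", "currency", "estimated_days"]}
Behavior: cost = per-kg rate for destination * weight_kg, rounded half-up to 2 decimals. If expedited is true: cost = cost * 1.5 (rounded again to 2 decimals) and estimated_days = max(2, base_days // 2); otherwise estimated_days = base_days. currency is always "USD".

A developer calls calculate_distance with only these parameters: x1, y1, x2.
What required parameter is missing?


Required parameters: x1, y1, x2, y2
Provided: x1, y1, x2
Missing: y2
y2


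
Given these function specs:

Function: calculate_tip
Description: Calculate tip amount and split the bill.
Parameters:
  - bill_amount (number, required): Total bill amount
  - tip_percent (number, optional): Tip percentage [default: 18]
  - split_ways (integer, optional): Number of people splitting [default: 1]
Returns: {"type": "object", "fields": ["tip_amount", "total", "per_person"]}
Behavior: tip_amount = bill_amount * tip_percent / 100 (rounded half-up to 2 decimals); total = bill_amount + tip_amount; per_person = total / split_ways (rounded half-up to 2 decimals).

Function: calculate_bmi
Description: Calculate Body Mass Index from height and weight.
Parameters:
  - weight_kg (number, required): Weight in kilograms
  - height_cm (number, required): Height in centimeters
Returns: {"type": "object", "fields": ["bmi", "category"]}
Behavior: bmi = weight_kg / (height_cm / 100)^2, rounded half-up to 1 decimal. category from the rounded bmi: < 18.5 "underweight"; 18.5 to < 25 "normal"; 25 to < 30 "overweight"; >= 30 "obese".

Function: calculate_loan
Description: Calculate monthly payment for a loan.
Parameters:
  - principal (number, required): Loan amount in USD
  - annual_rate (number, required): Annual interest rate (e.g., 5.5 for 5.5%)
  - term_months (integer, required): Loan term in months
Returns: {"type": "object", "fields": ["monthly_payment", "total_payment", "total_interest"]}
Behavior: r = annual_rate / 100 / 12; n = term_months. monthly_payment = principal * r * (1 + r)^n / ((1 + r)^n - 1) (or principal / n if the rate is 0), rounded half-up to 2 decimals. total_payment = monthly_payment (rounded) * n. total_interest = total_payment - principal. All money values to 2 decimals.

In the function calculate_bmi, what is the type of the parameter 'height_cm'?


The calculate_bmi spec declares:
  - height_cm (number, required): Height in centimeters
Type:
number


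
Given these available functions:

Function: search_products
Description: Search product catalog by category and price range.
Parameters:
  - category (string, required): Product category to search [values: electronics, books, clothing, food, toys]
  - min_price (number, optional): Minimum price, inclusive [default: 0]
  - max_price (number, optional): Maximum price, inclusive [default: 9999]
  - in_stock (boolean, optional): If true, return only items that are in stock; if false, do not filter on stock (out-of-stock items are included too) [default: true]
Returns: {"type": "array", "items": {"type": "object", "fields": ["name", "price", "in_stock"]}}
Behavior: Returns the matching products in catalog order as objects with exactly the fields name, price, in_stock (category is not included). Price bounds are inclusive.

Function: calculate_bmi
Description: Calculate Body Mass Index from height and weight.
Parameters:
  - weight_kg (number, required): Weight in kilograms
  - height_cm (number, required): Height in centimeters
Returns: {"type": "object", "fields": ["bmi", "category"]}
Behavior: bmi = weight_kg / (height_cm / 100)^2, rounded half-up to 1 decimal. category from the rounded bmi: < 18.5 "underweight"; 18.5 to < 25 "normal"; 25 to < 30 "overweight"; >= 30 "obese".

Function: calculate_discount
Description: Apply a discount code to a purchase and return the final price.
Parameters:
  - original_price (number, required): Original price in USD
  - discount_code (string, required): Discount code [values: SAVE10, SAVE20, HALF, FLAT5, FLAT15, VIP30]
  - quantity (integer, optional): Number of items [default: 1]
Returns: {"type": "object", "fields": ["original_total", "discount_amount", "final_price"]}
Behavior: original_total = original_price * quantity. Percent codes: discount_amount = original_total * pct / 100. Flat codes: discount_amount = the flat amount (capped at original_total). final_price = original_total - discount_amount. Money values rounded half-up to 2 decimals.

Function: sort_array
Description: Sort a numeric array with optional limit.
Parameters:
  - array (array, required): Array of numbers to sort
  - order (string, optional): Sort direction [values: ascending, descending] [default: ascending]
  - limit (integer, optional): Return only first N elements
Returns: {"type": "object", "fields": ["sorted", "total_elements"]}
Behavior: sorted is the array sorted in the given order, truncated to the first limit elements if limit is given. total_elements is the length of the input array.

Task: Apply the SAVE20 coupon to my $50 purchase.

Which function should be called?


The task needs a function whose description is: Apply a discount code to a purchase and return the final price.
calculate_discount


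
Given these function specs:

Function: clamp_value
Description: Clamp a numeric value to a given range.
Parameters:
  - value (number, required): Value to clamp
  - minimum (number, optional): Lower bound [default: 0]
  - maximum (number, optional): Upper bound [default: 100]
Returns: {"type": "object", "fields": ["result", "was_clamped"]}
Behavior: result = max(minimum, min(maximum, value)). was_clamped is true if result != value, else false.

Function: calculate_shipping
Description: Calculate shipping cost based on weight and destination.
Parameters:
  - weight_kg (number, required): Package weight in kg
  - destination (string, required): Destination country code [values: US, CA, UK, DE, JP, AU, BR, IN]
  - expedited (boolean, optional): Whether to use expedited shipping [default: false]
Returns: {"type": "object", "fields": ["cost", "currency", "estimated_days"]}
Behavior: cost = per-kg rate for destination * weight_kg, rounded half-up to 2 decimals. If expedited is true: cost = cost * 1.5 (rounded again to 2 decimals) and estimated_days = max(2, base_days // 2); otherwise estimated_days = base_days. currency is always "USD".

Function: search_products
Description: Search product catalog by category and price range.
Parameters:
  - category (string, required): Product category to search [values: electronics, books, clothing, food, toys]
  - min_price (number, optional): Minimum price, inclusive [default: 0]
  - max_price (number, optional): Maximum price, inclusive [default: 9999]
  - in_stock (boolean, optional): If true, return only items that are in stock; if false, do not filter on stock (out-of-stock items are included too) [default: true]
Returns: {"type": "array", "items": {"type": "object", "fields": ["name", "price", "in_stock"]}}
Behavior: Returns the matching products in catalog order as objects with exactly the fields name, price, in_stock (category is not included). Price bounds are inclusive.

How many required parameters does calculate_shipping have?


Parameters of calculate_shipping: weight_kg (required), destination (required), expedited (optional)
Required count:
2


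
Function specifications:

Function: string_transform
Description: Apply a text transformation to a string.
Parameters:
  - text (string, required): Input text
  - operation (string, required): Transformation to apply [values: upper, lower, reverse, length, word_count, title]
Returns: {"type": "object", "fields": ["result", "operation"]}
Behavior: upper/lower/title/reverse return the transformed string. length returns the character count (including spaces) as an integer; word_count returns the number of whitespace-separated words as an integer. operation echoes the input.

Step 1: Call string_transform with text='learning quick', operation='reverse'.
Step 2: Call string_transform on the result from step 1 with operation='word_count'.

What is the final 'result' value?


Step 1: string_transform(text='learning quick', operation='reverse')
  -> result = 'kciuq gninrael'
Step 2: string_transform(text='kciuq gninrael', operation='word_count')
  words: kciuq, gninrael -> 2
  -> result = 2
2


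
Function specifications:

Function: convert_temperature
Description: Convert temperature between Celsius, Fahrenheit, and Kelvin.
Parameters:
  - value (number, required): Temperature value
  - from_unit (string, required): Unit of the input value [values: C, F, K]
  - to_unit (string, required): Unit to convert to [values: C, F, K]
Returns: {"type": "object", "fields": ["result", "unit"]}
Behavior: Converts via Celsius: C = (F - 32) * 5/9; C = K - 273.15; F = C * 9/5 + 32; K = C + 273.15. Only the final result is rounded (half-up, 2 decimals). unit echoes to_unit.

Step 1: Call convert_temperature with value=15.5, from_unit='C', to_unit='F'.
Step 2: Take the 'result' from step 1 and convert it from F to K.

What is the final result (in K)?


Step 1: convert_temperature(value=15.5, from_unit=C, to_unit=F)
  Input already in C: 15.5
  To F: 15.5 * 9/5 + 32 = 59.9
  Round to 2 decimals: 59.9
  -> result = 59.9 F
Step 2: convert_temperature(value=59.9, from_unit=F, to_unit=K)
  To C: (59.9 - 32) * 5/9 = 15.5
  To K: 15.5 + 273.15 = 288.65
  Round to 2 decimals: 288.65
  -> result = 288.65 K
288.65 K


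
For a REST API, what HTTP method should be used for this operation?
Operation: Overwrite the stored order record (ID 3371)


GET = read, POST = create, PUT = update/replace, DELETE = remove
This operation is an update/replace.
PUT


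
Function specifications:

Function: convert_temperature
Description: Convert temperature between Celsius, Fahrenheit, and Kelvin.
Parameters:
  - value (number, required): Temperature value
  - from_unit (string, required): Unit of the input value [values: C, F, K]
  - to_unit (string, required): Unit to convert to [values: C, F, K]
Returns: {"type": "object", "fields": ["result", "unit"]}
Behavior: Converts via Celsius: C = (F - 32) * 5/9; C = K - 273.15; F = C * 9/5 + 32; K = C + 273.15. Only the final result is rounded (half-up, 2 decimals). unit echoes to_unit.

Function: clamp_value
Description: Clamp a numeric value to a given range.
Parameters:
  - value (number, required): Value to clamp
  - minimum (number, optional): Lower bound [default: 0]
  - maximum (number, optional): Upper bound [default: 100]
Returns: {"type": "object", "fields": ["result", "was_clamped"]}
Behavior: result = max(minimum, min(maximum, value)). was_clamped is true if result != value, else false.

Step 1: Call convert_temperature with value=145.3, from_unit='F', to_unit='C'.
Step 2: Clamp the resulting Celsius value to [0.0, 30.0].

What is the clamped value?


Step 1: convert_temperature(value=145.3, from_unit=F, to_unit=C)
  To C: (145.3 - 32) * 5/9 = 62.944444
  Target is C: 62.944444
  Round to 2 decimals: 62.94
  -> result = 62.94 C
Step 2: clamp_value(value=62.94, minimum=0.0, maximum=30.0)
  result = max(0.0, min(30.0, 62.94)) = max(0.0, 30.0) = 30.0
  was_clamped = (30.0 != 62.94) = true
  -> result = 30.0
30.0


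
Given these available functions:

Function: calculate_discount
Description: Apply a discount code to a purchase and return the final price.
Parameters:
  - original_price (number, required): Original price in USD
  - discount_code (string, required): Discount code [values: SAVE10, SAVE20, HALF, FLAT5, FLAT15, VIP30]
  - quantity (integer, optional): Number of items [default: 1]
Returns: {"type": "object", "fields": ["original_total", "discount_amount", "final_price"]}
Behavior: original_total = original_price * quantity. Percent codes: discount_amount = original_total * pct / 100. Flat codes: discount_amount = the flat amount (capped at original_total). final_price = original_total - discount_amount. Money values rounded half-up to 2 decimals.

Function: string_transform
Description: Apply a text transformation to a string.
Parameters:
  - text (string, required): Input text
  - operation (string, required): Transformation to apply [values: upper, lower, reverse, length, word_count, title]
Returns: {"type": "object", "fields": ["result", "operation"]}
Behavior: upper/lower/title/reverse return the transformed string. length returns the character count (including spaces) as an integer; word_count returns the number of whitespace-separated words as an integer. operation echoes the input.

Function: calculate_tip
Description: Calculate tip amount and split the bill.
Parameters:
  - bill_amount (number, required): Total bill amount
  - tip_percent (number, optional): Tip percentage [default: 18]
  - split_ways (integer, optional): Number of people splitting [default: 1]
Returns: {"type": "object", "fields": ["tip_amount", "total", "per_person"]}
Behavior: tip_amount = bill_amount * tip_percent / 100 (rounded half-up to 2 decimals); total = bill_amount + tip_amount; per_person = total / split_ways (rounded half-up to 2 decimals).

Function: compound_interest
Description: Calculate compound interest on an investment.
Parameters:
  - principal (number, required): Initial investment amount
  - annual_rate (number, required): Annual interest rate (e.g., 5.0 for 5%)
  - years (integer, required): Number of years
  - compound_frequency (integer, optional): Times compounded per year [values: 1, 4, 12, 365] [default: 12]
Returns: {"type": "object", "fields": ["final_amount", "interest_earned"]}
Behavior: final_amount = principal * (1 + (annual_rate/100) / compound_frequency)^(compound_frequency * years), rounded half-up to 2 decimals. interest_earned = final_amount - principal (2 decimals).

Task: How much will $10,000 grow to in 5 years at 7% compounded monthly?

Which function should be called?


The task needs a function whose description is: Calculate compound interest on an investment.
compound_interest


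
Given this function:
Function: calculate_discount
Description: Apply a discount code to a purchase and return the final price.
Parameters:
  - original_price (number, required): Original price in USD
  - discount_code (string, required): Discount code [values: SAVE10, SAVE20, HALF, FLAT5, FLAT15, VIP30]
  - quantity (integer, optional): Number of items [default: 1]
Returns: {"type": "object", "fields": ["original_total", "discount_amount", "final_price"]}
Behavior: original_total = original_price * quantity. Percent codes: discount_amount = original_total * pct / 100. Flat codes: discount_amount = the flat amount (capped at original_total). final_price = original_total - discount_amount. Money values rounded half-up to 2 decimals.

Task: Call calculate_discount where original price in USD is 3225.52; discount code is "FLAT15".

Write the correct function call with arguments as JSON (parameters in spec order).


Mapping each described value to its parameter name:
  'Original price in USD' -> original_price = 3225.52
  'Discount code' -> discount_code = "FLAT15"
calculate_discount({"original_price": 3225.52, "discount_code": "FLAT15"})


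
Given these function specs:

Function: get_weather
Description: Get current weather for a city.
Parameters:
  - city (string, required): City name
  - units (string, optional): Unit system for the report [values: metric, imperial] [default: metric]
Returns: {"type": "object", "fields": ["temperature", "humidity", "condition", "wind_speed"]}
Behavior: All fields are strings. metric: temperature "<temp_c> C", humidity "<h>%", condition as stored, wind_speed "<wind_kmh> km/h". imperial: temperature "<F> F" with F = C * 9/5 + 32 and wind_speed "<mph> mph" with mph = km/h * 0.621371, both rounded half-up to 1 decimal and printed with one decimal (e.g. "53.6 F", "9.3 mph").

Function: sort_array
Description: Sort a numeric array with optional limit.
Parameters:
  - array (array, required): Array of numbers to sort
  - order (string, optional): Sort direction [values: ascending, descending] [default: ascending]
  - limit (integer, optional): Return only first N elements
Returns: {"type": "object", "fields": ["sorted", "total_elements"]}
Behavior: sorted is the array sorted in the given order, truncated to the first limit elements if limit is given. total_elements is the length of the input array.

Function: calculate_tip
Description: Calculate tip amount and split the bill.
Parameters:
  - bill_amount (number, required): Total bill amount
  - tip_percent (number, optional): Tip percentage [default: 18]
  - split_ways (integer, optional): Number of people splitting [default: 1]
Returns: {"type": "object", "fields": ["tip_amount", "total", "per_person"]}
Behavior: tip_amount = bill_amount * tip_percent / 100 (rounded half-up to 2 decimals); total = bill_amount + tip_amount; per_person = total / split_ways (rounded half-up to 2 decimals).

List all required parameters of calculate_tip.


Parameters of calculate_tip and their required/optional flag:
  bill_amount: required
  tip_percent: optional
  split_ways: optional
bill_amount


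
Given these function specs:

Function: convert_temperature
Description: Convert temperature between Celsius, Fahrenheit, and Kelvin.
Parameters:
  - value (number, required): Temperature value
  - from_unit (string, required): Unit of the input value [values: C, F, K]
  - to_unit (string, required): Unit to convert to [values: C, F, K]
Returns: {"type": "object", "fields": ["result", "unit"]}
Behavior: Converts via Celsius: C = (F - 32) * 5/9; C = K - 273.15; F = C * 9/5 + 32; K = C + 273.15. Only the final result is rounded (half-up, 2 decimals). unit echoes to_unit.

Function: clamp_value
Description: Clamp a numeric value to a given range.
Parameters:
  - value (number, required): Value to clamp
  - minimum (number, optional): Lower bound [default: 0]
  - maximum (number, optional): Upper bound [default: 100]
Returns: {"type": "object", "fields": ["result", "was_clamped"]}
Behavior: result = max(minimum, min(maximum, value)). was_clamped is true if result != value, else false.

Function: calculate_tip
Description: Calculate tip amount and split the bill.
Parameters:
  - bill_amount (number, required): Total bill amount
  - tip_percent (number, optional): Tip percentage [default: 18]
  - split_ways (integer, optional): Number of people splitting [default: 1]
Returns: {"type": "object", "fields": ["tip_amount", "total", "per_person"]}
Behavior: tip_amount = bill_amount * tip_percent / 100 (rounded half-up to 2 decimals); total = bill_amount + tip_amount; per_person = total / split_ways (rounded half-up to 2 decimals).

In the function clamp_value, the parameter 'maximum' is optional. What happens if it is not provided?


The clamp_value spec declares:
  - maximum (number, optional): Upper bound [default: 100]
It defaults to 100


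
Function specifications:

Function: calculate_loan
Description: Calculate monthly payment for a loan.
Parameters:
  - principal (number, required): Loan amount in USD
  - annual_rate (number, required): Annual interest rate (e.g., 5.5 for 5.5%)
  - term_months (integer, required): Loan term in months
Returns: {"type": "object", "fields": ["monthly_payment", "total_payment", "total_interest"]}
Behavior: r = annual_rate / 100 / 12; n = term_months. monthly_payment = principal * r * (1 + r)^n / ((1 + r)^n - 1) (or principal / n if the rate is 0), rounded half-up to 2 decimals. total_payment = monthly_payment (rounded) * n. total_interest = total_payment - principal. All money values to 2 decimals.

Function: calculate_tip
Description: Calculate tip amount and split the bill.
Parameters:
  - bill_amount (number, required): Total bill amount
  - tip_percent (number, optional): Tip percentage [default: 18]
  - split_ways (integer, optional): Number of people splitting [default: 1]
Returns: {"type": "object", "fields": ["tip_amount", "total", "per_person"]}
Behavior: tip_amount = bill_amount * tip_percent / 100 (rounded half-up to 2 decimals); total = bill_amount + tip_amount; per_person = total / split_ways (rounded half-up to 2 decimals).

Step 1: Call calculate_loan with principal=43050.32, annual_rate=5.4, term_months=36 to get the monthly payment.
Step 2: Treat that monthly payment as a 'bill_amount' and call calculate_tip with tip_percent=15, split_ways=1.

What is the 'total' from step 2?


Step 1: calculate_loan(principal=43050.32, annual_rate=5.4, term_months=36)
  r = 5.4 / 100 / 12 = 0.0045 (keep full precision)
  (1 + r)^36 = 1.175433
  monthly_payment = 43050.32 * 0.0045 * 1.175433 / (1.175433 - 1) = 1298.002378 -> 1298.00
  total_payment = 1298.00 * 36 = 46728.00
  total_interest = 46728.00 - 43050.32 = 3677.68
  -> monthly_payment = 1298.00
Step 2: calculate_tip(bill_amount=1298.0, tip_percent=15, split_ways=1)
  tip_amount = 1298.0 * 15/100 = 194.7 -> 194.70
  total = 1298.0 + 194.70 = 1492.70
  per_person = 1492.70 / 1 = 1492.7 -> 1492.70
  -> total = 1492.70
$1492.70


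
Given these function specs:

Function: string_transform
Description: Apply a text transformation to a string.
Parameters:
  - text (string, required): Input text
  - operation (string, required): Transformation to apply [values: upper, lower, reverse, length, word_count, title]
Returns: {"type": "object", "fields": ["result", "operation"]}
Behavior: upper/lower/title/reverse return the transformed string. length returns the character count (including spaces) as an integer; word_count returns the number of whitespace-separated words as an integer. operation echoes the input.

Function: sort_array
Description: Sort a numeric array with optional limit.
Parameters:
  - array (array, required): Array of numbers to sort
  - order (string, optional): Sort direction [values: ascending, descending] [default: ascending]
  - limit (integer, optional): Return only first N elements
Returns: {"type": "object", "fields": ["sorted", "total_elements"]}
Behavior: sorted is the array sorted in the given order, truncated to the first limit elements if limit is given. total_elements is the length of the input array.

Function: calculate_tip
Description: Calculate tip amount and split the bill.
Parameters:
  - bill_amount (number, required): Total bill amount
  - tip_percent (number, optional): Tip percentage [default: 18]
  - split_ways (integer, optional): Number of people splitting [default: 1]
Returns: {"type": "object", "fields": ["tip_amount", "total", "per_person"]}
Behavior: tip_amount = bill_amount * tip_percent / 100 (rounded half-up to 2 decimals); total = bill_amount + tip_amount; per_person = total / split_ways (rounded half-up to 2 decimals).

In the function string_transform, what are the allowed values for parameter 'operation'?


The string_transform spec declares:
  - operation (string, required): Transformation to apply [values: upper, lower, reverse, length, word_count, title]
Allowed values:
upper, lower, reverse, length, word_count, title
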